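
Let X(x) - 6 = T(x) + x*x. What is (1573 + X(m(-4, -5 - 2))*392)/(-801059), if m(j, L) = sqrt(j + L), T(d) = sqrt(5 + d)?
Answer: 387/801059 - 56*sqrt(5 + I*sqrt(11))/114437 ≈ -0.00066452 - 0.00034602*I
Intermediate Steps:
m(j, L) = sqrt(L + j)
X(x) = 6 + x**2 + sqrt(5 + x) (X(x) = 6 + (sqrt(5 + x) + x*x) = 6 + (sqrt(5 + x) + x**2) = 6 + (x**2 + sqrt(5 + x)) = 6 + x**2 + sqrt(5 + x))
(1573 + X(m(-4, -5 - 2))*392)/(-801059) = (1573 + (6 + (sqrt((-5 - 2) - 4))**2 + sqrt(5 + sqrt((-5 - 2) - 4)))*392)/(-801059) = (1573 + (6 + (sqrt(-7 - 4))**2 + sqrt(5 + sqrt(-7 - 4)))*392)*(-1/801059) = (1573 + (6 + (sqrt(-11))**2 + sqrt(5 + sqrt(-11)))*392)*(-1/801059) = (1573 + (6 + (I*sqrt(11))**2 + sqrt(5 + I*sqrt(11)))*392)*(-1/801059) = (1573 + (6 - 11 + sqrt(5 + I*sqrt(11)))*392)*(-1/801059) = (1573 + (-5 + sqrt(5 + I*sqrt(11)))*392)*(-1/801059) = (1573 + (-1960 + 392*sqrt(5 + I*sqrt(11))))*(-1/801059) = (-387 + 392*sqrt(5 + I*sqrt(11)))*(-1/801059) = 387/801059 - 56*sqrt(5 + I*sqrt(11))/114437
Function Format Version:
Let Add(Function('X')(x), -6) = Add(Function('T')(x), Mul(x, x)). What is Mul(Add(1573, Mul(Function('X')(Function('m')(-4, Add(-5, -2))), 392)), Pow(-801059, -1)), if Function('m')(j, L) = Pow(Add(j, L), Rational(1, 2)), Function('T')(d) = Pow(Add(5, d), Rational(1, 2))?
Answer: Add(Rational(387, 801059), Mul(Rational(-56, 114437), Pow(Add(5, Mul(I, Pow(11, Rational(1, 2)))), Rational(1, 2)))) ≈ Add(-0.00066452, Mul(-0.00034602, I))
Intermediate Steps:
Function('m')(j, L) = Pow(Add(L, j), Rational(1, 2))
Function('X')(x) = Add(6, Pow(x, 2), Pow(Add(5, x), Rational(1, 2))) (Function('X')(x) = Add(6, Add(Pow(Add(5, x), Rational(1, 2)), Mul(x, x))) = Add(6, Add(Pow(Add(5, x), Rational(1, 2)), Pow(x, 2))) = Add(6, Add(Pow(x, 2), Pow(Add(5, x), Rational(1, 2)))) = Add(6, Pow(x, 2), Pow(Add(5, x), Rational(1, 2))))
Mul(Add(1573, Mul(Function('X')(Function('m')(-4, Add(-5, -2))), 392)), Pow(-801059, -1)) = Mul(Add(1573, Mul(Add(6, Pow(Pow(Add(Add(-5, -2), -4), Rational(1, 2)), 2), Pow(Add(5, Pow(Add(Add(-5, -2), -4), Rational(1, 2))), Rational(1, 2))), 392)), Pow(-801059, -1)) = Mul(Add(1573, Mul(Add(6, Pow(Pow(Add(-7, -4), Rational(1, 2)), 2), Pow(Add(5, Pow(Add(-7, -4), Rational(1, 2))), Rational(1, 2))), 392)), Rational(-1, 801059)) = Mul(Add(1573, Mul(Add(6, Pow(Pow(-11, Rational(1, 2)), 2), Pow(Add(5, Pow(-11, Rational(1, 2))), Rational(1, 2))), 392)), Rational(-1, 801059)) = Mul(Add(1573, Mul(Add(6, Pow(Mul(I, Pow(11, Rational(1, 2))), 2), Pow(Add(5, Mul(I, Pow(11, Rational(1, 2)))), Rational(1, 2))), 392)), Rational(-1, 801059)) = Mul(Add(1573, Mul(Add(6, -11, Pow(Add(5, Mul(I, Pow(11, Rational(1, 2)))), Rational(1, 2))), 392)), Rational(-1, 801059)) = Mul(Add(1573, Mul(Add(-5, Pow(Add(5, Mul(I, Pow(11, Rational(1, 2)))), Rational(1, 2))), 392)), Rational(-1, 801059)) = Mul(Add(1573, Add(-1960, Mul(392, Pow(Add(5, Mul(I, Pow(11, Rational(1, 2)))), Rational(1, 2))))), Rational(-1, 801059)) = Mul(Add(-387, Mul(392, Pow(Add(5, Mul(I, Pow(11, Rational(1, 2)))), Rational(1, 2)))), Rational(-1, 801059)) = Add(Rational(387, 801059), Mul(Rational(-56, 114437), Pow(Add(5, Mul(I, Pow(11, Rational(1, 2)))), Rational(1, 2))))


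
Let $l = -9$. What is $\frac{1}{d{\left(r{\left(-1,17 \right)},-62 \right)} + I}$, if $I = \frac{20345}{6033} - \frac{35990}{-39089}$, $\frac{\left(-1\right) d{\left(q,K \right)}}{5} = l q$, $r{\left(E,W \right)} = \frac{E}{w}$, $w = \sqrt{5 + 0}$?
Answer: $- \frac{47749318297043475}{4299659201087799364} - \frac{500516363359619721 \sqrt{5}}{21498296005438996820} \approx -0.063165$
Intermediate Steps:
$w = \sqrt{5} \approx 2.2361$
$r{\left(E,W \right)} = \frac{E \sqrt{5}}{5}$ ($r{\left(E,W \right)} = \frac{E}{\sqrt{5}} = E \frac{\sqrt{5}}{5} = \frac{E \sqrt{5}}{5}$)
$d{\left(q,K \right)} = 45 q$ ($d{\left(q,K \right)} = - 5 \left(- 9 q\right) = 45 q$)
$I = \frac{1012393375}{235823937}$ ($I = 20345 \cdot \frac{1}{6033} - - \frac{35990}{39089} = \frac{20345}{6033} + \frac{35990}{39089} = \frac{1012393375}{235823937} \approx 4.293$)
$\frac{1}{d{\left(r{\left(-1,17 \right)},-62 \right)} + I} = \frac{1}{45 \cdot \frac{1}{5} \left(-1\right) \sqrt{5} + \frac{1012393375}{235823937}} = \frac{1}{45 \left(- \frac{\sqrt{5}}{5}\right) + \frac{1012393375}{235823937}} = \frac{1}{- 9 \sqrt{5} + \frac{1012393375}{235823937}} = \frac{1}{\frac{1012393375}{235823937} - 9 \sqrt{5}}$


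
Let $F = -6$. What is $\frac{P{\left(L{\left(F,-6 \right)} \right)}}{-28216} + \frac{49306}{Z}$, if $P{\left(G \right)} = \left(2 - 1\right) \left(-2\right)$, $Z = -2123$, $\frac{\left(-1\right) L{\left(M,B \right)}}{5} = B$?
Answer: $- \frac{695606925}{29951284} \approx -23.225$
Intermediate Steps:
$L{\left(M,B \right)} = - 5 B$
$P{\left(G \right)} = -2$ ($P{\left(G \right)} = 1 \left(-2\right) = -2$)
$\frac{P{\left(L{\left(F,-6 \right)} \right)}}{-28216} + \frac{49306}{Z} = - \frac{2}{-28216} + \frac{49306}{-2123} = \left(-2\right) \left(- \frac{1}{28216}\right) + 49306 \left(- \frac{1}{2123}\right) = \frac{1}{14108} - \frac{49306}{2123} = - \frac{695606925}{29951284}$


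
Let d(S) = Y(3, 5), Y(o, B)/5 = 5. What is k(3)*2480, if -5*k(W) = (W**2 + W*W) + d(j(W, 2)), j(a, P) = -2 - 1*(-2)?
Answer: -21328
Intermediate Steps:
Y(o, B) = 25 (Y(o, B) = 5*5 = 25)
j(a, P) = 0 (j(a, P) = -2 + 2 = 0)
d(S) = 25
k(W) = -5 - 2*W**2/5 (k(W) = -((W**2 + W*W) + 25)/5 = -((W**2 + W**2) + 25)/5 = -(2*W**2 + 25)/5 = -(25 + 2*W**2)/5 = -5 - 2*W**2/5)
k(3)*2480 = (-5 - 2/5*3**2)*2480 = (-5 - 2/5*9)*2480 = (-5 - 18/5)*2480 = -43/5*2480 = -21328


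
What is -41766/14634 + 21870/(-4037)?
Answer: -81442487/9846243 ≈ -8.2714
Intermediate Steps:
-41766/14634 + 21870/(-4037) = -41766*1/14634 + 21870*(-1/4037) = -6961/2439 - 21870/4037 = -81442487/9846243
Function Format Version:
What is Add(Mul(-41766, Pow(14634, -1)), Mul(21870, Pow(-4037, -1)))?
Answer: Rational(-81442487, 9846243) ≈ -8.2714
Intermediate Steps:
Add(Mul(-41766, Pow(14634, -1)), Mul(21870, Pow(-4037, -1))) = Add(Mul(-41766, Rational(1, 14634)), Mul(21870, Rational(-1, 4037))) = Add(Rational(-6961, 2439), Rational(-21870, 4037)) = Rational(-81442487, 9846243)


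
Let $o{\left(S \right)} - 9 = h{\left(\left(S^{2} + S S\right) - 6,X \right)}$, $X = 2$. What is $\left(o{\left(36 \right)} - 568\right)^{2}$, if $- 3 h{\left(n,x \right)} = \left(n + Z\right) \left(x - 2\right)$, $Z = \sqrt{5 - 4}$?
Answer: $312481$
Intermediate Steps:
$Z = 1$ ($Z = \sqrt{1} = 1$)
$h{\left(n,x \right)} = - \frac{\left(1 + n\right) \left(-2 + x\right)}{3}$ ($h{\left(n,x \right)} = - \frac{\left(n + 1\right) \left(x - 2\right)}{3} = - \frac{\left(1 + n\right) \left(-2 + x\right)}{3}$)
$o{\left(S \right)} = 9$ ($o{\left(S \right)} = 9 + \left(\frac{2}{3} - \frac{2}{3} + \frac{2 \left(\left(S^{2} + S S\right) - 6\right)}{3} - \frac{1}{3} \left(\left(S^{2} + S S\right) - 6\right) 2\right) = 9 + \left(\frac{2}{3} - \frac{2}{3} + \frac{2 \left(\left(S^{2} + S^{2}\right) - 6\right)}{3} - \frac{1}{3} \left(\left(S^{2} + S^{2}\right) - 6\right) 2\right) = 9 + \left(\frac{2}{3} - \frac{2}{3} + \frac{2 \left(2 S^{2} - 6\right)}{3} - \frac{1}{3} \left(2 S^{2} - 6\right) 2\right) = 9 + \left(\frac{2}{3} - \frac{2}{3} + \frac{2 \left(-6 + 2 S^{2}\right)}{3} - \frac{1}{3} \left(-6 + 2 S^{2}\right) 2\right) = 9 + \left(\frac{2}{3} - \frac{2}{3} + \left(-4 + \frac{4 S^{2}}{3}\right) - \left(-4 + \frac{4 S^{2}}{3}\right)\right) = 9 + 0 = 9$)
$\left(o{\left(36 \right)} - 568\right)^{2} = \left(9 - 568\right)^{2} = \left(-559\right)^{2} = 312481$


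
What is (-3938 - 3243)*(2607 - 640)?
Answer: -14125027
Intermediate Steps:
(-3938 - 3243)*(2607 - 640) = -7181*1967 = -14125027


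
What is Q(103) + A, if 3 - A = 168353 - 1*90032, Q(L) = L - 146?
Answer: -78361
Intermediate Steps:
Q(L) = -146 + L
A = -78318 (A = 3 - (168353 - 1*90032) = 3 - (168353 - 90032) = 3 - 1*78321 = 3 - 78321 = -78318)
Q(103) + A = (-146 + 103) - 78318 = -43 - 78318 = -78361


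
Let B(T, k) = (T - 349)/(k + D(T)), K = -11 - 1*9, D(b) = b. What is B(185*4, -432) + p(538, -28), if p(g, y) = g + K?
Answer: 159935/308 ≈ 519.27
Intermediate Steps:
K = -20 (K = -11 - 9 = -20)
B(T, k) = (-349 + T)/(T + k) (B(T, k) = (T - 349)/(k + T) = (-349 + T)/(T + k))
p(g, y) = -20 + g (p(g, y) = g - 20 = -20 + g)
B(185*4, -432) + p(538, -28) = (-349 + 185*4)/(185*4 - 432) + (-20 + 538) = (-349 + 740)/(740 - 432) + 518 = 391/308 + 518 = 159935/308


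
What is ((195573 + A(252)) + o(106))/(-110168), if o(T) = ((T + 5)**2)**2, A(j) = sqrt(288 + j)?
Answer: -76001307/55084 - 3*sqrt(15)/55084 ≈ -1379.7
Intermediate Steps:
o(T) = (5 + T)**4 (o(T) = ((5 + T)**2)**2 = (5 + T)**4)
((195573 + A(252)) + o(106))/(-110168) = ((195573 + sqrt(288 + 252)) + (5 + 106)**4)/(-110168) = ((195573 + sqrt(540)) + 111**4)*(-1/110168) = ((195573 + 6*sqrt(15)) + 151807041)*(-1/110168) = (152002614 + 6*sqrt(15))*(-1/110168) = -76001307/55084 - 3*sqrt(15)/55084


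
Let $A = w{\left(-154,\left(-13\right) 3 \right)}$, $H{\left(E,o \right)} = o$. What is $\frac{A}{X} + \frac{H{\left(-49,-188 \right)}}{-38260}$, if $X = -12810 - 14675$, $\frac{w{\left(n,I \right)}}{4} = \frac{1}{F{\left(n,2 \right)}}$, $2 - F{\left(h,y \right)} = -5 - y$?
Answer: $\frac{2317579}{473209245} \approx 0.0048976$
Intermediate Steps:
$F{\left(h,y \right)} = 7 + y$ ($F{\left(h,y \right)} = 2 - \left(-5 - y\right) = 2 + \left(5 + y\right) = 7 + y$)
$w{\left(n,I \right)} = \frac{4}{9}$ ($w{\left(n,I \right)} = \frac{4}{7 + 2} = \frac{4}{9}$)
$A = \frac{4}{9} \approx 0.44444$
$X = -27485$ ($X = -12810 - 14675 = -27485$)
$\frac{A}{X} + \frac{H{\left(-49,-188 \right)}}{-38260} = \frac{4}{9 \left(-27485\right)} - \frac{188}{-38260} = \frac{4}{9} \left(- \frac{1}{27485}\right) - - \frac{47}{9565} = - \frac{4}{247365} + \frac{47}{9565} = \frac{2317579}{473209245}$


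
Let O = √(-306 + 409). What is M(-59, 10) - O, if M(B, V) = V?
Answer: 10 - √103 ≈ -0.14889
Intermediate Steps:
O = √103 ≈ 10.149
M(-59, 10) - O = 10 - √103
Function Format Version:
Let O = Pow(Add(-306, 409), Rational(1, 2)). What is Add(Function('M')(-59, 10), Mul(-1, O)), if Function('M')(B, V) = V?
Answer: Add(10, Mul(-1, Pow(103, Rational(1, 2)))) ≈ -0.14889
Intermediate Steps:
O = Pow(103, Rational(1, 2)) ≈ 10.149
Add(Function('M')(-59, 10), Mul(-1, O)) = Add(10, Mul(-1, Pow(103, Rational(1, 2))))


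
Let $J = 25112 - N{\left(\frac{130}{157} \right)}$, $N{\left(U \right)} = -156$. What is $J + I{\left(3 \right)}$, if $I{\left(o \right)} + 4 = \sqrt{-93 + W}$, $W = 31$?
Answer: $25264 + i \sqrt{62} \approx 25264.0 + 7.874 i$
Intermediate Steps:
$I{\left(o \right)} = -4 + i \sqrt{62}$ ($I{\left(o \right)} = -4 + \sqrt{-93 + 31} = -4 + \sqrt{-62} = -4 + i \sqrt{62}$)
$J = 25268$ ($J = 25112 - -156 = 25112 + 156 = 25268$)
$J + I{\left(3 \right)} = 25268 - \left(4 - i \sqrt{62}\right) = 25264 + i \sqrt{62}$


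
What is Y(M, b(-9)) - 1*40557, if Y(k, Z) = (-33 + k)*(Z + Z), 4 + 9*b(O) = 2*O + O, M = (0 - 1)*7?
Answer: -362533/9 ≈ -40281.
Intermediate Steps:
M = -7 (M = -1*7 = -7)
b(O) = -4/9 + O/3 (b(O) = -4/9 + (2*O + O)/9 = -4/9 + (3*O)/9 = -4/9 + O/3)
Y(k, Z) = 2*Z*(-33 + k) (Y(k, Z) = (-33 + k)*(2*Z) = 2*Z*(-33 + k))
Y(M, b(-9)) - 1*40557 = 2*(-4/9 + (1/3)*(-9))*(-33 - 7) - 1*40557 = 2*(-4/9 - 3)*(-40) - 40557 = 2*(-31/9)*(-40) - 40557 = 2480/9 - 40557 = -362533/9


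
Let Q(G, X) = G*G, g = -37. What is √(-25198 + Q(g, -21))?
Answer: 13*I*√141 ≈ 154.37*I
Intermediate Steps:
Q(G, X) = G²
√(-25198 + Q(g, -21)) = √(-25198 + (-37)²) = √(-25198 + 1369) = √(-23829) = 13*I*√141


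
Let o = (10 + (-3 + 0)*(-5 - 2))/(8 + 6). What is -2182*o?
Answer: -33821/7 ≈ -4831.6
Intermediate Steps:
o = 31/14 (o = (10 - 3*(-7))/14 = (10 + 21)*(1/14) = 31*(1/14) = 31/14 ≈ 2.2143)
-2182*o = -2182*31/14 = -33821/7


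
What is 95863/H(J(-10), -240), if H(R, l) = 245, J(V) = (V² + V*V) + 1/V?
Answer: 95863/245 ≈ 391.28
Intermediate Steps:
J(V) = 1/V + 2*V² (J(V) = (V² + V²) + 1/V = 2*V² + 1/V = 1/V + 2*V²)
95863/H(J(-10), -240) = 95863/245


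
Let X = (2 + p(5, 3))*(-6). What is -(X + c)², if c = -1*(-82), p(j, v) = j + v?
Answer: -484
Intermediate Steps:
c = 82
X = -60 (X = (2 + (5 + 3))*(-6) = (2 + 8)*(-6) = 10*(-6) = -60)
-(X + c)² = -(-60 + 82)² = -1*22² = -1*484 = -484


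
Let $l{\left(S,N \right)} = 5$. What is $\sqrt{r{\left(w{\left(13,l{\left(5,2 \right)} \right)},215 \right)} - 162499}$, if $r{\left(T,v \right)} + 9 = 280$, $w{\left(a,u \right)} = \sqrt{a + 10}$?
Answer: $2 i \sqrt{40557} \approx 402.78 i$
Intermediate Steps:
$w{\left(a,u \right)} = \sqrt{10 + a}$
$r{\left(T,v \right)} = 271$ ($r{\left(T,v \right)} = -9 + 280 = 271$)
$\sqrt{r{\left(w{\left(13,l{\left(5,2 \right)} \right)},215 \right)} - 162499} = \sqrt{271 - 162499} = \sqrt{-162228} = 2 i \sqrt{40557}$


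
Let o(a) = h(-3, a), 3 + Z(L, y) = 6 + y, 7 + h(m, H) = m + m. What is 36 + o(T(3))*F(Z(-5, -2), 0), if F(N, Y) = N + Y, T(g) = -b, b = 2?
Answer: 23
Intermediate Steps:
T(g) = -2 (T(g) = -1*2 = -2)
h(m, H) = -7 + 2*m (h(m, H) = -7 + (m + m) = -7 + 2*m)
Z(L, y) = 3 + y (Z(L, y) = -3 + (6 + y) = 3 + y)
o(a) = -13 (o(a) = -7 + 2*(-3) = -7 - 6 = -13)
36 + o(T(3))*F(Z(-5, -2), 0) = 36 - 13*((3 - 2) + 0) = 36 - 13*(1 + 0) = 36 - 13*1 = 36 - 13 = 23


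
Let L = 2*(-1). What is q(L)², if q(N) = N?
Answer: 4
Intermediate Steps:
L = -2
q(L)² = (-2)² = 4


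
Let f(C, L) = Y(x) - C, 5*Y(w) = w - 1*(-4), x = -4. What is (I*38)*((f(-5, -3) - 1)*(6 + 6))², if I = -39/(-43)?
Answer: 3414528/43 ≈ 79408.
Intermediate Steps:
Y(w) = ⅘ + w/5 (Y(w) = (w - 1*(-4))/5 = (w + 4)/5 = (4 + w)/5 = ⅘ + w/5)
I = 39/43 (I = -39*(-1/43) = 39/43 ≈ 0.90698)
f(C, L) = -C (f(C, L) = (⅘ + (⅕)*(-4)) - C = (⅘ - ⅘) - C = 0 - C = -C)
(I*38)*((f(-5, -3) - 1)*(6 + 6))² = ((39/43)*38)*((-1*(-5) - 1)*(6 + 6))² = 1482*((5 - 1)*12)²/43 = 1482*(4*12)²/43 = (1482/43)*48² = (1482/43)*2304 = 3414528/43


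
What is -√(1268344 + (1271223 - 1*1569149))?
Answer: -√970418 ≈ -985.10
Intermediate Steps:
-√(1268344 + (1271223 - 1*1569149)) = -√(1268344 + (1271223 - 1569149)) = -√(1268344 - 297926) = -√970418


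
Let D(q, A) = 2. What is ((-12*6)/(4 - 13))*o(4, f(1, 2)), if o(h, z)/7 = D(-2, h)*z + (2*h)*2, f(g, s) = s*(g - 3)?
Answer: 448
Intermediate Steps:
f(g, s) = s*(-3 + g)
o(h, z) = 14*z + 28*h (o(h, z) = 7*(2*z + (2*h)*2) = 7*(2*z + 4*h) = 14*z + 28*h)
((-12*6)/(4 - 13))*o(4, f(1, 2)) = ((-12*6)/(4 - 13))*(14*(2*(-3 + 1)) + 28*4) = (-72/(-9))*(14*(2*(-2)) + 112) = (-72*(-⅑))*(14*(-4) + 112) = 8*(-56 + 112) = 8*56 = 448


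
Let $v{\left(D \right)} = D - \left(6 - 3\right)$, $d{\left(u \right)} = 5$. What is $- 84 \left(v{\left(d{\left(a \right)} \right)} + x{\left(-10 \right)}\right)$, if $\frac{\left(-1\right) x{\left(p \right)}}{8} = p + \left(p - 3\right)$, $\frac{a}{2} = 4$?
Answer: $-15624$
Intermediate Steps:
$a = 8$ ($a = 2 \cdot 4 = 8$)
$v{\left(D \right)} = -3 + D$ ($v{\left(D \right)} = D - 3 = -3 + D$)
$x{\left(p \right)} = 24 - 16 p$ ($x{\left(p \right)} = - 8 \left(p + \left(p - 3\right)\right) = - 8 \left(p + \left(-3 + p\right)\right) = - 8 \left(-3 + 2 p\right) = 24 - 16 p$)
$- 84 \left(v{\left(d{\left(a \right)} \right)} + x{\left(-10 \right)}\right) = - 84 \left(\left(-3 + 5\right) + \left(24 - -160\right)\right) = - 84 \left(2 + \left(24 + 160\right)\right) = - 84 \left(2 + 184\right) = \left(-84\right) 186 = -15624$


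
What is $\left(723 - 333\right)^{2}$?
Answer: $152100$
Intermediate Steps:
$\left(723 - 333\right)^{2} = 390^{2} = 152100$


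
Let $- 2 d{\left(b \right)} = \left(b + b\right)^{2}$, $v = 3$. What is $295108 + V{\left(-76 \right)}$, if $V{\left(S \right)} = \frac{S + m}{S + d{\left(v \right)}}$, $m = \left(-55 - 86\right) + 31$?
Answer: $\frac{13870169}{47} \approx 2.9511 \cdot 10^{5}$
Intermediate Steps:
$d{\left(b \right)} = - 2 b^{2}$ ($d{\left(b \right)} = - \frac{\left(b + b\right)^{2}}{2} = - \frac{\left(2 b\right)^{2}}{2} = - \frac{4 b^{2}}{2} = - 2 b^{2}$)
$m = -110$ ($m = -141 + 31 = -110$)
$V{\left(S \right)} = \frac{-110 + S}{-18 + S}$ ($V{\left(S \right)} = \frac{S - 110}{S - 2 \cdot 3^{2}} = \frac{-110 + S}{S - 18} = \frac{-110 + S}{-18 + S}$)
$295108 + V{\left(-76 \right)} = 295108 + \frac{-110 - 76}{-18 - 76} = 295108 + \frac{1}{-94} \left(-186\right) = 295108 - - \frac{93}{47} = 295108 + \frac{93}{47} = \frac{13870169}{47}$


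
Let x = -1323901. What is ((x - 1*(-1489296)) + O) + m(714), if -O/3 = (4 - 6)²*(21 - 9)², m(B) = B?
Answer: 164381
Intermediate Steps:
O = -1728 (O = -3*(4 - 6)²*(21 - 9)² = -3*(-2)²*12² = -12*144 = -3*576 = -1728)
((x - 1*(-1489296)) + O) + m(714) = ((-1323901 - 1*(-1489296)) - 1728) + 714 = ((-1323901 + 1489296) - 1728) + 714 = (165395 - 1728) + 714 = 163667 + 714 = 164381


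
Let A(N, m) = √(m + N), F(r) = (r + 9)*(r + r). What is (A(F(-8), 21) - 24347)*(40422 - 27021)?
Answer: -326274147 + 13401*√5 ≈ -3.2624e+8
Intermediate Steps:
F(r) = 2*r*(9 + r) (F(r) = (9 + r)*(2*r) = 2*r*(9 + r))
A(N, m) = √(N + m)
(A(F(-8), 21) - 24347)*(40422 - 27021) = (√(2*(-8)*(9 - 8) + 21) - 24347)*(40422 - 27021) = (√(2*(-8)*1 + 21) - 24347)*13401 = (√(-16 + 21) - 24347)*13401 = (√5 - 24347)*13401 = (-24347 + √5)*13401 = -326274147 + 13401*√5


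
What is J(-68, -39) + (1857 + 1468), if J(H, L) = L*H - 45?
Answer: 5932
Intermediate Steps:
J(H, L) = -45 + H*L (J(H, L) = H*L - 45 = -45 + H*L)
J(-68, -39) + (1857 + 1468) = (-45 - 68*(-39)) + (1857 + 1468) = (-45 + 2652) + 3325 = 2607 + 3325 = 5932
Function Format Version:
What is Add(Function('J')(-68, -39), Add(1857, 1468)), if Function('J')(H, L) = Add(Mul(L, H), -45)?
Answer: 5932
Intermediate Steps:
Function('J')(H, L) = Add(-45, Mul(H, L)) (Function('J')(H, L) = Add(Mul(H, L), -45) = Add(-45, Mul(H, L)))
Add(Function('J')(-68, -39), Add(1857, 1468)) = Add(Add(-45, Mul(-68, -39)), Add(1857, 1468)) = Add(Add(-45, 2652), 3325) = Add(2607, 3325) = 5932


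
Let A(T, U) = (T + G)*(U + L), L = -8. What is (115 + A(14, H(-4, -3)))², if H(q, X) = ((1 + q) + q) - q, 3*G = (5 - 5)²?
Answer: 1521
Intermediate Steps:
G = 0 (G = (5 - 5)²/3 = (⅓)*0² = (⅓)*0 = 0)
H(q, X) = 1 + q (H(q, X) = (1 + 2*q) - q = 1 + q)
A(T, U) = T*(-8 + U) (A(T, U) = (T + 0)*(U - 8) = T*(-8 + U))
(115 + A(14, H(-4, -3)))² = (115 + 14*(-8 + (1 - 4)))² = (115 + 14*(-8 - 3))² = (115 + 14*(-11))² = (115 - 154)² = (-39)² = 1521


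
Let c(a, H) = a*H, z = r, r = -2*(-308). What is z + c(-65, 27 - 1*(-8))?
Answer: -1659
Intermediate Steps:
r = 616
z = 616
c(a, H) = H*a
z + c(-65, 27 - 1*(-8)) = 616 + (27 - 1*(-8))*(-65) = 616 + (27 + 8)*(-65) = 616 + 35*(-65) = 616 - 2275 = -1659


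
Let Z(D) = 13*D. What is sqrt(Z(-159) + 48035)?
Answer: 52*sqrt(17) ≈ 214.40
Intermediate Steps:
sqrt(Z(-159) + 48035) = sqrt(13*(-159) + 48035) = sqrt(-2067 + 48035) = sqrt(45968) = 52*sqrt(17)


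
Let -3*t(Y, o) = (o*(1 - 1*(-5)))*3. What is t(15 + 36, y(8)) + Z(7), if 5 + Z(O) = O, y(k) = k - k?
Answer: 2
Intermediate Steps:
y(k) = 0
Z(O) = -5 + O
t(Y, o) = -6*o (t(Y, o) = -o*(1 - 1*(-5))*3/3 = -o*(1 + 5)*3/3 = -o*6*3/3 = -6*o*3/3 = -6*o)
t(15 + 36, y(8)) + Z(7) = -6*0 + (-5 + 7) = 0 + 2 = 2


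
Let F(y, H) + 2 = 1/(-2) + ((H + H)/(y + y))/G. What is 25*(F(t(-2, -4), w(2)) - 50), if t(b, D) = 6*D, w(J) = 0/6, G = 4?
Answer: -2625/2 ≈ -1312.5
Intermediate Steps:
w(J) = 0 (w(J) = 0*(1/6) = 0)
F(y, H) = -5/2 + H/(4*y) (F(y, H) = -2 + (1/(-2) + ((H + H)/(y + y))/4) = -2 + (1*(-1/2) + ((2*H)/((2*y)))*(1/4)) = -2 + (-1/2 + ((2*H)*(1/(2*y)))*(1/4)) = -2 + (-1/2 + (H/y)*(1/4)) = -2 + (-1/2 + H/(4*y)) = -5/2 + H/(4*y))
25*(F(t(-2, -4), w(2)) - 50) = 25*((0 - 60*(-4))/(4*((6*(-4)))) - 50) = 25*((1/4)*(0 - 10*(-24))/(-24) - 50) = 25*((1/4)*(-1/24)*(0 + 240) - 50) = 25*((1/4)*(-1/24)*240 - 50) = 25*(-5/2 - 50) = 25*(-105/2) = -2625/2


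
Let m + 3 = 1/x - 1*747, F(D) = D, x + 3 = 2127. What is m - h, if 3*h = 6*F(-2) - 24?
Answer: -1567511/2124 ≈ -738.00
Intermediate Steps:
x = 2124 (x = -3 + 2127 = 2124)
h = -12 (h = (6*(-2) - 24)/3 = (-12 - 24)/3 = (⅓)*(-36) = -12)
m = -1592999/2124 (m = -3 + (1/2124 - 1*747) = -3 + (1/2124 - 747) = -3 - 1586627/2124 = -1592999/2124 ≈ -750.00)
m - h = -1592999/2124 - 1*(-12) = -1592999/2124 + 12 = -1567511/2124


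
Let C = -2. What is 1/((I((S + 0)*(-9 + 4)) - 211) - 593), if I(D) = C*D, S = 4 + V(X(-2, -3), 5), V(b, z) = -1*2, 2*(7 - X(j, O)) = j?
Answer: -1/784 ≈ -0.0012755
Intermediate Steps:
X(j, O) = 7 - j/2
V(b, z) = -2
S = 2 (S = 4 - 2 = 2)
I(D) = -2*D
1/((I((S + 0)*(-9 + 4)) - 211) - 593) = 1/((-2*(2 + 0)*(-9 + 4) - 211) - 593) = 1/((-4*(-5) - 211) - 593) = 1/((-2*(-10) - 211) - 593) = 1/((20 - 211) - 593) = 1/(-191 - 593) = 1/(-784) = -1/784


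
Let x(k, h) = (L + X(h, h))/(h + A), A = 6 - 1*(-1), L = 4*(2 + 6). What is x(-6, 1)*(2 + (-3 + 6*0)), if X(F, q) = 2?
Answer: -17/4 ≈ -4.2500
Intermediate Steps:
L = 32 (L = 4*8 = 32)
A = 7 (A = 6 + 1 = 7)
x(k, h) = 34/(7 + h) (x(k, h) = (32 + 2)/(h + 7) = 34/(7 + h))
x(-6, 1)*(2 + (-3 + 6*0)) = (34/(7 + 1))*(2 + (-3 + 6*0)) = (34/8)*(2 + (-3 + 0)) = (34*(1/8))*(2 - 3) = (17/4)*(-1) = -17/4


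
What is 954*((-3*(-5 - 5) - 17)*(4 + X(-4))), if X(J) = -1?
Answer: 37206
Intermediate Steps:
954*((-3*(-5 - 5) - 17)*(4 + X(-4))) = 954*((-3*(-5 - 5) - 17)*(4 - 1)) = 954*((-3*(-10) - 17)*3) = 954*((30 - 17)*3) = 954*(13*3) = 954*39 = 37206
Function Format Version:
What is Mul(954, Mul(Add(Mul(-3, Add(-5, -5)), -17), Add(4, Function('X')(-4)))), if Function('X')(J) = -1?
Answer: 37206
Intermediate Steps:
Mul(954, Mul(Add(Mul(-3, Add(-5, -5)), -17), Add(4, Function('X')(-4)))) = Mul(954, Mul(Add(Mul(-3, Add(-5, -5)), -17), Add(4, -1))) = Mul(954, Mul(Add(Mul(-3, -10), -17), 3)) = Mul(954, Mul(Add(30, -17), 3)) = Mul(954, Mul(13, 3)) = Mul(954, 39) = 37206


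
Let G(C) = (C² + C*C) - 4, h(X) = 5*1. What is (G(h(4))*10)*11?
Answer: 5060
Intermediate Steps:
h(X) = 5
G(C) = -4 + 2*C² (G(C) = (C² + C²) - 4 = 2*C² - 4 = -4 + 2*C²)
(G(h(4))*10)*11 = ((-4 + 2*5²)*10)*11 = ((-4 + 2*25)*10)*11 = ((-4 + 50)*10)*11 = (46*10)*11 = 460*11 = 5060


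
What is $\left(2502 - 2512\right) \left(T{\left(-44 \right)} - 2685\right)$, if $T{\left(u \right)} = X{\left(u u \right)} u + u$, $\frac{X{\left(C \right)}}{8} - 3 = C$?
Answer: $6852570$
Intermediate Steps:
$X{\left(C \right)} = 24 + 8 C$
$T{\left(u \right)} = u + u \left(24 + 8 u^{2}\right)$ ($T{\left(u \right)} = \left(24 + 8 u u\right) u + u = \left(24 + 8 u^{2}\right) u + u = u \left(24 + 8 u^{2}\right) + u = u + u \left(24 + 8 u^{2}\right)$)
$\left(2502 - 2512\right) \left(T{\left(-44 \right)} - 2685\right) = \left(2502 - 2512\right) \left(- 44 \left(25 + 8 \left(-44\right)^{2}\right) - 2685\right) = - 10 \left(- 44 \left(25 + 8 \cdot 1936\right) - 2685\right) = - 10 \left(- 44 \left(25 + 15488\right) - 2685\right) = - 10 \left(\left(-44\right) 15513 - 2685\right) = - 10 \left(-682572 - 2685\right) = \left(-10\right) \left(-685257\right) = 6852570$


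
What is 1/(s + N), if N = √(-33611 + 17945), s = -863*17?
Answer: -14671/215253907 - I*√15666/215253907 ≈ -6.8157e-5 - 5.8147e-7*I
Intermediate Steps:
s = -14671
N = I*√15666 (N = √(-15666) = I*√15666 ≈ 125.16*I)
1/(s + N) = 1/(-14671 + I*√15666)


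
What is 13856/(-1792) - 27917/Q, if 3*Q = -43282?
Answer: -7025525/1211896 ≈ -5.7971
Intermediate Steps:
Q = -43282/3 (Q = (⅓)*(-43282) = -43282/3 ≈ -14427.)
13856/(-1792) - 27917/Q = 13856/(-1792) - 27917/(-43282/3) = 13856*(-1/1792) - 27917*(-3/43282) = -433/56 + 83751/43282 = -7025525/1211896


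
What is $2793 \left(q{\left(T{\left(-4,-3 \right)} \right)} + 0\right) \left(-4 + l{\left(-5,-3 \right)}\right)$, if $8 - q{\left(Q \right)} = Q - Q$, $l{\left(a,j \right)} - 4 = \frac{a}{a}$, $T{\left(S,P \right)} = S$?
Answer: $22344$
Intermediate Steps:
$l{\left(a,j \right)} = 5$ ($l{\left(a,j \right)} = 4 + \frac{a}{a} = 4 + 1 = 5$)
$q{\left(Q \right)} = 8$ ($q{\left(Q \right)} = 8 - \left(Q - Q\right) = 8 - 0 = 8 + 0 = 8$)
$2793 \left(q{\left(T{\left(-4,-3 \right)} \right)} + 0\right) \left(-4 + l{\left(-5,-3 \right)}\right) = 2793 \left(8 + 0\right) \left(-4 + 5\right) = 2793 \cdot 8 \cdot 1 = 2793 \cdot 8 = 22344$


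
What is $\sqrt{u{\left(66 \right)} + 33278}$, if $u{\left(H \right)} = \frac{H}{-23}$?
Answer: $\frac{4 \sqrt{1100159}}{23} \approx 182.41$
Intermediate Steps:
$u{\left(H \right)} = - \frac{H}{23}$ ($u{\left(H \right)} = H \left(- \frac{1}{23}\right) = - \frac{H}{23}$)
$\sqrt{u{\left(66 \right)} + 33278} = \sqrt{\left(- \frac{1}{23}\right) 66 + 33278} = \sqrt{- \frac{66}{23} + 33278} = \sqrt{\frac{765328}{23}} = \frac{4 \sqrt{1100159}}{23}$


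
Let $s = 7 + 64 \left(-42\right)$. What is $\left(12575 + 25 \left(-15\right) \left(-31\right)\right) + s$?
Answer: $21519$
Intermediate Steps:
$s = -2681$ ($s = 7 - 2688 = -2681$)
$\left(12575 + 25 \left(-15\right) \left(-31\right)\right) + s = \left(12575 + 25 \left(-15\right) \left(-31\right)\right) - 2681 = \left(12575 - -11625\right) - 2681 = \left(12575 + 11625\right) - 2681 = 24200 - 2681 = 21519$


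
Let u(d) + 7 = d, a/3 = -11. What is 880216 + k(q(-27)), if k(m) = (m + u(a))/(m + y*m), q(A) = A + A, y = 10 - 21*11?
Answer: 5228482993/5940 ≈ 8.8022e+5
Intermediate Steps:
a = -33 (a = 3*(-11) = -33)
u(d) = -7 + d
y = -221 (y = 10 - 231 = -221)
q(A) = 2*A
k(m) = -(-40 + m)/(220*m) (k(m) = (m + (-7 - 33))/(m - 221*m) = (m - 40)/((-220*m)) = (-40 + m)*(-1/(220*m)) = -(-40 + m)/(220*m))
880216 + k(q(-27)) = 880216 + (40 - 2*(-27))/(220*((2*(-27)))) = 880216 + (1/220)*(40 - 1*(-54))/(-54) = 880216 + (1/220)*(-1/54)*(40 + 54) = 880216 + (1/220)*(-1/54)*94 = 880216 - 47/5940 = 5228482993/5940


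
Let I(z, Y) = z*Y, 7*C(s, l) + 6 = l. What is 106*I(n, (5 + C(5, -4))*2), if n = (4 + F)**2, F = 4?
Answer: 339200/7 ≈ 48457.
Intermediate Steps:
C(s, l) = -6/7 + l/7
n = 64 (n = (4 + 4)**2 = 8**2 = 64)
I(z, Y) = Y*z
106*I(n, (5 + C(5, -4))*2) = 106*(((5 + (-6/7 + (1/7)*(-4)))*2)*64) = 106*(((5 + (-6/7 - 4/7))*2)*64) = 106*(((5 - 10/7)*2)*64) = 106*(((25/7)*2)*64) = 106*((50/7)*64) = 106*(3200/7) = 339200/7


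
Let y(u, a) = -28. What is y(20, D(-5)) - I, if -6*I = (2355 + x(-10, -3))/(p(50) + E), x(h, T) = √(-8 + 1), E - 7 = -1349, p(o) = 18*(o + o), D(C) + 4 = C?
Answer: -24863/916 + I*√7/2748 ≈ -27.143 + 0.00096279*I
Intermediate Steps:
D(C) = -4 + C
p(o) = 36*o (p(o) = 18*(2*o) = 36*o)
E = -1342 (E = 7 - 1349 = -1342)
x(h, T) = I*√7 (x(h, T) = √(-7) = I*√7)
I = -785/916 - I*√7/2748 (I = -(2355 + I*√7)/(6*(36*50 - 1342)) = -(2355 + I*√7)/(6*(1800 - 1342)) = -(2355 + I*√7)/(6*458) = -(2355/458 + I*√7/458)/6 = -785/916 - I*√7/2748 ≈ -0.85699 - 0.00096279*I)
y(20, D(-5)) - I = -28 - (-785/916 - I*√7/2748) = -28 + (785/916 + I*√7/2748) = -24863/916 + I*√7/2748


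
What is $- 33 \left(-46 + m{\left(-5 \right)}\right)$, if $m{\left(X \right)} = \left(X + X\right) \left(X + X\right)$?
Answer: $-1782$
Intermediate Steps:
$m{\left(X \right)} = 4 X^{2}$ ($m{\left(X \right)} = 2 X 2 X = 4 X^{2}$)
$- 33 \left(-46 + m{\left(-5 \right)}\right) = - 33 \left(-46 + 4 \left(-5\right)^{2}\right) = - 33 \left(-46 + 4 \cdot 25\right) = - 33 \left(-46 + 100\right) = \left(-33\right) 54 = -1782$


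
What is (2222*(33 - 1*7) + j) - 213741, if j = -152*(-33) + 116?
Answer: -150837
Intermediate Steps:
j = 5132 (j = 5016 + 116 = 5132)
(2222*(33 - 1*7) + j) - 213741 = (2222*(33 - 1*7) + 5132) - 213741 = (2222*(33 - 7) + 5132) - 213741 = (2222*26 + 5132) - 213741 = (57772 + 5132) - 213741 = 62904 - 213741 = -150837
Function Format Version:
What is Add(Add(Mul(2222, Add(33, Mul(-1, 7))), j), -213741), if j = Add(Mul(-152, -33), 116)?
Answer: -150837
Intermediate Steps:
j = 5132 (j = Add(5016, 116) = 5132)
Add(Add(Mul(2222, Add(33, Mul(-1, 7))), j), -213741) = Add(Add(Mul(2222, Add(33, Mul(-1, 7))), 5132), -213741) = Add(Add(Mul(2222, Add(33, -7)), 5132), -213741) = Add(Add(Mul(2222, 26), 5132), -213741) = Add(Add(57772, 5132), -213741) = Add(62904, -213741) = -150837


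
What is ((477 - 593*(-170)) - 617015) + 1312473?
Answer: 796745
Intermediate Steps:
((477 - 593*(-170)) - 617015) + 1312473 = ((477 + 100810) - 617015) + 1312473 = (101287 - 617015) + 1312473 = -515728 + 1312473 = 796745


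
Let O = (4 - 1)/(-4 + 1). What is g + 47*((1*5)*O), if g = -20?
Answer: -255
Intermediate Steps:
O = -1 (O = 3/(-3) = 3*(-1/3) = -1)
g + 47*((1*5)*O) = -20 + 47*((1*5)*(-1)) = -20 + 47*(5*(-1)) = -20 + 47*(-5) = -20 - 235 = -255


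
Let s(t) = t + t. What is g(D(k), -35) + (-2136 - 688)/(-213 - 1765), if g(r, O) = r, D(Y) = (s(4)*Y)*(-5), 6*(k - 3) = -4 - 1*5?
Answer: -57928/989 ≈ -58.572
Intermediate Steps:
s(t) = 2*t
k = 3/2 (k = 3 + (-4 - 1*5)/6 = 3 + (-4 - 5)/6 = 3 + (⅙)*(-9) = 3 - 3/2 = 3/2 ≈ 1.5000)
D(Y) = -40*Y (D(Y) = ((2*4)*Y)*(-5) = (8*Y)*(-5) = -40*Y)
g(D(k), -35) + (-2136 - 688)/(-213 - 1765) = -40*3/2 + (-2136 - 688)/(-213 - 1765) = -60 - 2824/(-1978) = -60 - 2824*(-1/1978) = -60 + 1412/989 = -57928/989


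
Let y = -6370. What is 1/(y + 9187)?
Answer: 1/2817 ≈ 0.00035499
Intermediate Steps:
1/(y + 9187) = 1/(-6370 + 9187) = 1/2817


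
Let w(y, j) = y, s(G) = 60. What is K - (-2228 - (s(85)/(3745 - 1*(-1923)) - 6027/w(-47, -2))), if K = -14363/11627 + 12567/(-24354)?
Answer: 1345517037772603/571467770874 ≈ 2354.5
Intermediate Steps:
K = -15027667/8580726 (K = -14363*1/11627 + 12567*(-1/24354) = -14363/11627 - 4189/8118 = -15027667/8580726 ≈ -1.7513)
K - (-2228 - (s(85)/(3745 - 1*(-1923)) - 6027/w(-47, -2))) = -15027667/8580726 - (-2228 - (60/(3745 - 1*(-1923)) - 6027/(-47))) = -15027667/8580726 - (-2228 - (60/(3745 + 1923) - 6027*(-1/47))) = -15027667/8580726 - (-2228 - (60/5668 + 6027/47)) = -15027667/8580726 - (-2228 - (60*(1/5668) + 6027/47)) = -15027667/8580726 - (-2228 - (15/1417 + 6027/47)) = -15027667/8580726 - (-2228 - 1*8540964/66599) = -15027667/8580726 - (-2228 - 8540964/66599) = -15027667/8580726 - 1*(-156923536/66599) = -15027667/8580726 + 156923536/66599 = 1345517037772603/571467770874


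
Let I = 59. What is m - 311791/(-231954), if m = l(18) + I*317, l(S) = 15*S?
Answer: 4401175033/231954 ≈ 18974.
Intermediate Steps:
m = 18973 (m = 15*18 + 59*317 = 270 + 18703 = 18973)
m - 311791/(-231954) = 18973 - 311791/(-231954) = 18973 - 311791*(-1/231954) = 18973 + 311791/231954 = 4401175033/231954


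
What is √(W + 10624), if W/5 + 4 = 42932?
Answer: 76*√39 ≈ 474.62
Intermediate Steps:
W = 214640 (W = -20 + 5*42932 = -20 + 214660 = 214640)
√(W + 10624) = √(214640 + 10624) = √225264 = 76*√39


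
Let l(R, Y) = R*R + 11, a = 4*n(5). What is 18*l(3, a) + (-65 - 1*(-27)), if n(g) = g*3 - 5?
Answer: 322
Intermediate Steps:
n(g) = -5 + 3*g (n(g) = 3*g - 5 = -5 + 3*g)
a = 40 (a = 4*(-5 + 3*5) = 4*(-5 + 15) = 4*10 = 40)
l(R, Y) = 11 + R² (l(R, Y) = R² + 11 = 11 + R²)
18*l(3, a) + (-65 - 1*(-27)) = 18*(11 + 3²) + (-65 - 1*(-27)) = 18*(11 + 9) + (-65 + 27) = 18*20 - 38 = 360 - 38 = 322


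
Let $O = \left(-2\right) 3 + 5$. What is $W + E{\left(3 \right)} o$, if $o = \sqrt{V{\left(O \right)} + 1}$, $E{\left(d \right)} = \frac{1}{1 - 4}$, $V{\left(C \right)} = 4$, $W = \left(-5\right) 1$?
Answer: $-5 - \frac{\sqrt{5}}{3} \approx -5.7454$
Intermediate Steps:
$W = -5$
$O = -1$ ($O = -6 + 5 = -1$)
$E{\left(d \right)} = - \frac{1}{3}$ ($E{\left(d \right)} = \frac{1}{-3} = - \frac{1}{3}$)
$o = \sqrt{5}$ ($o = \sqrt{4 + 1} = \sqrt{5} \approx 2.2361$)
$W + E{\left(3 \right)} o = -5 - \frac{\sqrt{5}}{3}$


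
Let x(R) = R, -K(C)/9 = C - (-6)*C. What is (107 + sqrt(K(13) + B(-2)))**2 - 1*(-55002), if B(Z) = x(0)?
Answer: 65632 + 642*I*sqrt(91) ≈ 65632.0 + 6124.3*I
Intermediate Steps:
K(C) = -63*C (K(C) = -9*(C - (-6)*C) = -9*(C + 6*C) = -63*C)
B(Z) = 0
(107 + sqrt(K(13) + B(-2)))**2 - 1*(-55002) = (107 + sqrt(-63*13 + 0))**2 - 1*(-55002) = (107 + sqrt(-819 + 0))**2 + 55002 = (107 + sqrt(-819))**2 + 55002 = (107 + 3*I*sqrt(91))**2 + 55002 = 55002 + (107 + 3*I*sqrt(91))**2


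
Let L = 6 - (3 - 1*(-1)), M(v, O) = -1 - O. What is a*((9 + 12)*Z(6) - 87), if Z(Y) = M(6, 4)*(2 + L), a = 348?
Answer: -176436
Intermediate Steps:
L = 2 (L = 6 - (3 + 1) = 6 - 1*4 = 6 - 4 = 2)
Z(Y) = -20 (Z(Y) = (-1 - 1*4)*(2 + 2) = (-1 - 4)*4 = -5*4 = -20)
a*((9 + 12)*Z(6) - 87) = 348*((9 + 12)*(-20) - 87) = 348*(21*(-20) - 87) = 348*(-420 - 87) = 348*(-507) = -176436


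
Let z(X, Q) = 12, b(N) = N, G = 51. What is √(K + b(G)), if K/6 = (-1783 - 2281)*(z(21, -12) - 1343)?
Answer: √32455155 ≈ 5696.9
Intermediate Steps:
K = 32455104 (K = 6*((-1783 - 2281)*(12 - 1343)) = 6*(-4064*(-1331)) = 6*5409184 = 32455104)
√(K + b(G)) = √(32455104 + 51) = √32455155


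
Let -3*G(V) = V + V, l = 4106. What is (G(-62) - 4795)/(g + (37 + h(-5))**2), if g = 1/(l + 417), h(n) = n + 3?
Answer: -64502503/16622028 ≈ -3.8805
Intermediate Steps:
h(n) = 3 + n
g = 1/4523 (g = 1/(4106 + 417) = 1/4523 ≈ 0.00022109)
G(V) = -2*V/3 (G(V) = -(V + V)/3 = -2*V/3)
(G(-62) - 4795)/(g + (37 + h(-5))**2) = (-2/3*(-62) - 4795)/(1/4523 + (37 + (3 - 5))**2) = (124/3 - 4795)/(1/4523 + (37 - 2)**2) = -14261/(3*(1/4523 + 35**2)) = -14261/(3*(1/4523 + 1225)) = -14261/(3*5540676/4523) = -14261/3*4523/5540676 = -64502503/16622028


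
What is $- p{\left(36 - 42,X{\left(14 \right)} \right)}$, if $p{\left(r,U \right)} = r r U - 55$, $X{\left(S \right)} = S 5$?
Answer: $-2465$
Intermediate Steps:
$X{\left(S \right)} = 5 S$
$p{\left(r,U \right)} = -55 + U r^{2}$ ($p{\left(r,U \right)} = r^{2} U - 55 = U r^{2} - 55 = -55 + U r^{2}$)
$- p{\left(36 - 42,X{\left(14 \right)} \right)} = - (-55 + 5 \cdot 14 \left(36 - 42\right)^{2}) = - (-55 + 70 \left(36 - 42\right)^{2}) = - (-55 + 70 \left(-6\right)^{2}) = - (-55 + 70 \cdot 36) = - (-55 + 2520) = \left(-1\right) 2465 = -2465$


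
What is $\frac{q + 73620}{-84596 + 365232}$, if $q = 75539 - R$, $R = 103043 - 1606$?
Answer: $\frac{23861}{140318} \approx 0.17005$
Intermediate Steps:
$R = 101437$
$q = -25898$ ($q = 75539 - 101437 = -25898$)
$\frac{q + 73620}{-84596 + 365232} = \frac{-25898 + 73620}{-84596 + 365232} = \frac{47722}{280636} = 47722 \cdot \frac{1}{280636} = \frac{23861}{140318}$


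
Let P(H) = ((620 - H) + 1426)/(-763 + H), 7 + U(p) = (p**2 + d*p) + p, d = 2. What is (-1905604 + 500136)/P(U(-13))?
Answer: 899499520/1923 ≈ 4.6776e+5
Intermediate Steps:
U(p) = -7 + p**2 + 3*p (U(p) = -7 + ((p**2 + 2*p) + p) = -7 + (p**2 + 3*p) = -7 + p**2 + 3*p)
P(H) = (2046 - H)/(-763 + H)
(-1905604 + 500136)/P(U(-13)) = (-1905604 + 500136)/(((2046 - (-7 + (-13)**2 + 3*(-13)))/(-763 + (-7 + (-13)**2 + 3*(-13))))) = -1405468*(-763 + (-7 + 169 - 39))/(2046 - (-7 + 169 - 39)) = -1405468*(-763 + 123)/(2046 - 1*123) = -1405468*(-640/(2046 - 123)) = -1405468/((-1/640*1923)) = -1405468/(-1923/640) = -1405468*(-640/1923) = 899499520/1923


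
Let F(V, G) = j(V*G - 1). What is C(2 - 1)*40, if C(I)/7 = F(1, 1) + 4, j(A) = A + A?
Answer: 1120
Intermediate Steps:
j(A) = 2*A
F(V, G) = -2 + 2*G*V (F(V, G) = 2*(V*G - 1) = 2*(G*V - 1) = 2*(-1 + G*V) = -2 + 2*G*V)
C(I) = 28 (C(I) = 7*((-2 + 2*1*1) + 4) = 7*((-2 + 2) + 4) = 7*(0 + 4) = 7*4 = 28)
C(2 - 1)*40 = 28*40 = 1120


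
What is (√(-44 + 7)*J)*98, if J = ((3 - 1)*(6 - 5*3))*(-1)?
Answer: 1764*I*√37 ≈ 10730.0*I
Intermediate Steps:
J = 18 (J = (2*(6 - 1*15))*(-1) = (2*(6 - 15))*(-1) = (2*(-9))*(-1) = -18*(-1) = 18)
(√(-44 + 7)*J)*98 = (√(-44 + 7)*18)*98 = (√(-37)*18)*98 = ((I*√37)*18)*98 = (18*I*√37)*98 = 1764*I*√37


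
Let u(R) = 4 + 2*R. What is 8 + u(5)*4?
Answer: 64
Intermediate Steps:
8 + u(5)*4 = 8 + (4 + 2*5)*4 = 8 + (4 + 10)*4 = 8 + 14*4 = 8 + 56 = 64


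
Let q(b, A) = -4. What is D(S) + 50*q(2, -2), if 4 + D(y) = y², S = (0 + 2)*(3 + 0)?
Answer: -168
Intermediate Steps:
S = 6 (S = 2*3 = 6)
D(y) = -4 + y²
D(S) + 50*q(2, -2) = (-4 + 6²) + 50*(-4) = (-4 + 36) - 200 = 32 - 200 = -168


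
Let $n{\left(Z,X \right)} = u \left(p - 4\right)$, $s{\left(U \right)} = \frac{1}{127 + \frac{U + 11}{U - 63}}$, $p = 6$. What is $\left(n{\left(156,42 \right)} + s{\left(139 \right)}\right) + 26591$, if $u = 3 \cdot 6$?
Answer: $\frac{130498965}{4901} \approx 26627.0$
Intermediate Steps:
$s{\left(U \right)} = \frac{1}{127 + \frac{11 + U}{-63 + U}}$
$u = 18$
$n{\left(Z,X \right)} = 36$ ($n{\left(Z,X \right)} = 18 \left(6 - 4\right) = 18 \cdot 2 = 36$)
$\left(n{\left(156,42 \right)} + s{\left(139 \right)}\right) + 26591 = \left(36 + \frac{-63 + 139}{2 \left(-3995 + 64 \cdot 139\right)}\right) + 26591 = \left(36 + \frac{1}{2} \frac{1}{-3995 + 8896} \cdot 76\right) + 26591 = \left(36 + \frac{1}{2} \cdot \frac{1}{4901} \cdot 76\right) + 26591 = \left(36 + \frac{38}{4901}\right) + 26591 = \frac{176474}{4901} + 26591 = \frac{130498965}{4901}$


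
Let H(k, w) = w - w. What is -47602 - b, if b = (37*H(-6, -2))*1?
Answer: -47602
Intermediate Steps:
H(k, w) = 0
b = 0 (b = (37*0)*1 = 0*1 = 0)
-47602 - b = -47602 - 1*0 = -47602 + 0 = -47602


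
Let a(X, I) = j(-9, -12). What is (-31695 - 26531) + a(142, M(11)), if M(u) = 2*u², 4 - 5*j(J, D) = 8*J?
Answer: -291054/5 ≈ -58211.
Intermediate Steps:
j(J, D) = ⅘ - 8*J/5
a(X, I) = 76/5 (a(X, I) = ⅘ - 8/5*(-9) = ⅘ + 72/5 = 76/5)
(-31695 - 26531) + a(142, M(11)) = (-31695 - 26531) + 76/5 = -58226 + 76/5 = -291054/5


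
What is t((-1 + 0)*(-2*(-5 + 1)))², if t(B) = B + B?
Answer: 256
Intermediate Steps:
t(B) = 2*B
t((-1 + 0)*(-2*(-5 + 1)))² = (2*((-1 + 0)*(-2*(-5 + 1))))² = (2*(-(-2)*(-4)))² = (2*(-1*8))² = (2*(-8))² = (-16)² = 256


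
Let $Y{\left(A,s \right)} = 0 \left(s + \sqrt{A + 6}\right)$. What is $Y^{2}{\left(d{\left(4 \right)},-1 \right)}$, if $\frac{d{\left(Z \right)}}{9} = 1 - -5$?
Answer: $0$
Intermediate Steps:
$d{\left(Z \right)} = 54$ ($d{\left(Z \right)} = 9 \left(1 - -5\right) = 9 \left(1 + 5\right) = 9 \cdot 6 = 54$)
$Y{\left(A,s \right)} = 0$ ($Y{\left(A,s \right)} = 0 \left(s + \sqrt{6 + A}\right) = 0$)
$Y^{2}{\left(d{\left(4 \right)},-1 \right)} = 0^{2} = 0$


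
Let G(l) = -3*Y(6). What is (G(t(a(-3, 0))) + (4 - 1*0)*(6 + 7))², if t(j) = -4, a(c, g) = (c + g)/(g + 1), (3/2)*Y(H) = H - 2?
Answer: 1936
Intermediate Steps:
Y(H) = -4/3 + 2*H/3 (Y(H) = 2*(H - 2)/3 = 2*(-2 + H)/3 = -4/3 + 2*H/3)
a(c, g) = (c + g)/(1 + g)
G(l) = -8 (G(l) = -3*(-4/3 + (⅔)*6) = -3*(-4/3 + 4) = -3*8/3 = -8)
(G(t(a(-3, 0))) + (4 - 1*0)*(6 + 7))² = (-8 + (4 - 1*0)*(6 + 7))² = (-8 + (4 + 0)*13)² = (-8 + 4*13)² = (-8 + 52)² = 44² = 1936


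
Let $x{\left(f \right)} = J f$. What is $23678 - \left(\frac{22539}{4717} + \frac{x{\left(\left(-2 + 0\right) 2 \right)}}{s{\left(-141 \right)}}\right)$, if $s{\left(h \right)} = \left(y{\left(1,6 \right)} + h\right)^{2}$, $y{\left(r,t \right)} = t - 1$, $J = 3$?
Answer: $\frac{516346312439}{21811408} \approx 23673.0$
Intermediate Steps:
$y{\left(r,t \right)} = -1 + t$
$x{\left(f \right)} = 3 f$
$s{\left(h \right)} = \left(5 + h\right)^{2}$ ($s{\left(h \right)} = \left(\left(-1 + 6\right) + h\right)^{2} = \left(5 + h\right)^{2}$)
$23678 - \left(\frac{22539}{4717} + \frac{x{\left(\left(-2 + 0\right) 2 \right)}}{s{\left(-141 \right)}}\right) = 23678 - \left(\frac{22539}{4717} + \frac{3 \left(-2 + 0\right) 2}{\left(5 - 141\right)^{2}}\right) = 23678 - \left(22539 \cdot \frac{1}{4717} + \frac{3 \left(\left(-2\right) 2\right)}{\left(-136\right)^{2}}\right) = 23678 - \left(\frac{22539}{4717} + \frac{3 \left(-4\right)}{18496}\right) = 23678 - \left(\frac{22539}{4717} - \frac{3}{4624}\right) = 23678 - \frac{104206185}{21811408} = \frac{516346312439}{21811408}$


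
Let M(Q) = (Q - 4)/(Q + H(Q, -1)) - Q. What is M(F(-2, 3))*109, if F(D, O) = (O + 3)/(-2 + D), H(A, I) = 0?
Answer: 3379/6 ≈ 563.17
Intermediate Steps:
F(D, O) = (3 + O)/(-2 + D)
M(Q) = -Q + (-4 + Q)/Q (M(Q) = (Q - 4)/(Q + 0) - Q = (-4 + Q)/Q - Q = -Q + (-4 + Q)/Q)
M(F(-2, 3))*109 = (1 - (3 + 3)/(-2 - 2) - 4*(-2 - 2)/(3 + 3))*109 = (1 - 6/(-4) - 4/(6/(-4)))*109 = (1 - (-1)*6/4 - 4/((-¼*6)))*109 = (1 - 1*(-3/2) - 4/(-3/2))*109 = (1 + 3/2 - 4*(-⅔))*109 = (1 + 3/2 + 8/3)*109 = (31/6)*109 = 3379/6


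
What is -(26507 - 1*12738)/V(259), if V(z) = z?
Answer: -1967/37 ≈ -53.162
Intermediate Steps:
-(26507 - 1*12738)/V(259) = -(26507 - 1*12738)/259 = -(26507 - 12738)/259 = -13769/259 = -1*1967/37 = -1967/37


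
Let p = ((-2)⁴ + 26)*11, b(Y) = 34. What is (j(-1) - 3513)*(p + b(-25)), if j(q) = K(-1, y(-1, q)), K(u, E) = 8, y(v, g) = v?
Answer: -1738480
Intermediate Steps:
j(q) = 8
p = 462 (p = (16 + 26)*11 = 42*11 = 462)
(j(-1) - 3513)*(p + b(-25)) = (8 - 3513)*(462 + 34) = -3505*496 = -1738480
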